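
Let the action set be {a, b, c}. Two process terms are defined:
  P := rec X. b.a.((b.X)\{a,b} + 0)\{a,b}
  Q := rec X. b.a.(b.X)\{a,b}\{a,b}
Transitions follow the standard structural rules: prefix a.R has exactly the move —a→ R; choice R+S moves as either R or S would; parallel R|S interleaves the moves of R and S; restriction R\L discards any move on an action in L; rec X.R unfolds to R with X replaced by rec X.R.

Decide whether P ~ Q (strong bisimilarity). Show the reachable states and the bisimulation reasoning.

P ~ Q

P's transition system — 3 states:
  p0 = rec X. b.a.((b.X)\{a,b} + 0)\{a,b} | --b--▸ p1
  p1 = a.((b.(rec X. b.a.((b.X)\{a,b} + 0)\{a,b}))\{a,b} + 0)\{a,b} | --a--▸ p2
  p2 = ((b.(rec X. b.a.((b.X)\{a,b} + 0)\{a,b}))\{a,b} + 0)\{a,b} | (no moves)
Q's transition system — 3 states:
  q0 = rec X. b.a.(b.X)\{a,b}\{a,b} | --b--▸ q1
  q1 = a.(b.(rec X. b.a.(b.X)\{a,b}\{a,b}))\{a,b}\{a,b} | --a--▸ q2
  q2 = (b.(rec X. b.a.(b.X)\{a,b}\{a,b}))\{a,b}\{a,b} | (no moves)
Partition-refinement fixed point:
  B0 = {p0, q0}
  B1 = {p1, q1}
  B2 = {p2, q2}
p0 ∈ B0, q0 ∈ B0 → same block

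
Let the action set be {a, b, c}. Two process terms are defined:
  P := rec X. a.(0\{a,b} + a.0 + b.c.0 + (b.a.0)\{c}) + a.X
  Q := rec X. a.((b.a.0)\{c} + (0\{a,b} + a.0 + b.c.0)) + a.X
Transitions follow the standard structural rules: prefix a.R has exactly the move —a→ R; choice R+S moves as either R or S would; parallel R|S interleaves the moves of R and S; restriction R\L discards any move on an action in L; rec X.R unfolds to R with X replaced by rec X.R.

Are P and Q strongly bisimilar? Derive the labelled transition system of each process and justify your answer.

YES

Reachable graph of P (6 states):
  s0 = rec X. a.(0\{a,b} + a.0 + b.c.0 + (b.a.0)\{c}) + a.X → =a=> s0, =a=> s1
  s1 = 0\{a,b} + a.0 + b.c.0 + (b.a.0)\{c} → =a=> s2, =b=> s3, =b=> s4
  s2 = 0 → deadlocked
  s3 = (a.0)\{c} → =a=> s5
  s4 = c.0 → =c=> s2
  s5 = 0\{c} → deadlocked
Reachable graph of Q (6 states):
  t0 = rec X. a.((b.a.0)\{c} + (0\{a,b} + a.0 + b.c.0)) + a.X → =a=> t0, =a=> t1
  t1 = (b.a.0)\{c} + (0\{a,b} + a.0 + b.c.0) → =a=> t2, =b=> t3, =b=> t4
  t2 = 0 → deadlocked
  t3 = (a.0)\{c} → =a=> t5
  t4 = c.0 → =c=> t2
  t5 = 0\{c} → deadlocked
Partition-refinement fixed point:
  B0 = {s0, t0}
  B1 = {s1, t1}
  B2 = {s2, s5, t2, t5}
  B3 = {s4, t4}
  B4 = {s3, t3}
s0 ∈ B0, t0 ∈ B0 → same block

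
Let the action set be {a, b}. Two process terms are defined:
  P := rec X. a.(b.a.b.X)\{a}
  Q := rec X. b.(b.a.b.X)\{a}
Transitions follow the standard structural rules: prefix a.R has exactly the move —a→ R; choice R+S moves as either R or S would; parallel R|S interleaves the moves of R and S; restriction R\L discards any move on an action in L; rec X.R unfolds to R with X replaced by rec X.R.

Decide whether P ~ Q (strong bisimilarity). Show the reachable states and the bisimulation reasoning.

LTS(P): 3 reachable states
  u0 = rec X. a.(b.a.b.X)\{a} → =a=> u1
  u1 = (b.a.b.(rec X. a.(b.a.b.X)\{a}))\{a} → =b=> u2
  u2 = (a.b.(rec X. a.(b.a.b.X)\{a}))\{a} → stopped
LTS(Q): 3 reachable states
  v0 = rec X. b.(b.a.b.X)\{a} → =b=> v1
  v1 = (b.a.b.(rec X. b.(b.a.b.X)\{a}))\{a} → =b=> v2
  v2 = (a.b.(rec X. b.(b.a.b.X)\{a}))\{a} → stopped
Bisimilarity quotient blocks:
  B0 = {u0}
  B1 = {u1, v1}
  B2 = {u2, v2}
  B3 = {v0}
u0 ∈ B0, v0 ∈ B3 → different blocks

NO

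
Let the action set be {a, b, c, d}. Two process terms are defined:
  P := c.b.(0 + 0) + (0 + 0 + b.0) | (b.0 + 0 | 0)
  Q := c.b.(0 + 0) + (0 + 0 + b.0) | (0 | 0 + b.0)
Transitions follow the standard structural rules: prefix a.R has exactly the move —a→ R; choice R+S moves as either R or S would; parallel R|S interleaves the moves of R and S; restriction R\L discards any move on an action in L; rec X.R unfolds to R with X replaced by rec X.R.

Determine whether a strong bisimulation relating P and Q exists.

bisimilar

Reachable graph of P (6 states):
  m0 = c.b.(0 + 0) + (0 + 0 + b.0) | (b.0 + 0 | 0) | --b--▸ m1, --b--▸ m2, --c--▸ m3
  m1 = (0 + 0 + b.0) | 0 | --b--▸ m4
  m2 = 0 | (b.0 + 0 | 0) | --b--▸ m4
  m3 = b.(0 + 0) | --b--▸ m5
  m4 = 0 | 0 | (no moves)
  m5 = 0 + 0 | (no moves)
Reachable graph of Q (6 states):
  n0 = c.b.(0 + 0) + (0 + 0 + b.0) | (0 | 0 + b.0) | --b--▸ n1, --b--▸ n2, --c--▸ n3
  n1 = (0 + 0 + b.0) | 0 | --b--▸ n4
  n2 = 0 | (0 | 0 + b.0) | --b--▸ n4
  n3 = b.(0 + 0) | --b--▸ n5
  n4 = 0 | 0 | (no moves)
  n5 = 0 + 0 | (no moves)
Bisimilarity quotient blocks:
  B0 = {m0, n0}
  B1 = {m1, m2, m3, n1, n2, n3}
  B2 = {m4, m5, n4, n5}
m0 ∈ B0, n0 ∈ B0 → same block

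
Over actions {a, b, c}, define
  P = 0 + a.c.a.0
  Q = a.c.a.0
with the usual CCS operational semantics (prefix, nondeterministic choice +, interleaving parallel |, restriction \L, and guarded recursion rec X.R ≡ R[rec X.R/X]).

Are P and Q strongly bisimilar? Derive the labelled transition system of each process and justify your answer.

bisimilar

P's transition system — 4 states:
  u0 = 0 + a.c.a.0 :: --a--▸ u1
  u1 = c.a.0 :: --c--▸ u2
  u2 = a.0 :: --a--▸ u3
  u3 = 0 :: (no moves)
Q's transition system — 4 states:
  v0 = a.c.a.0 :: --a--▸ v1
  v1 = c.a.0 :: --c--▸ v2
  v2 = a.0 :: --a--▸ v3
  v3 = 0 :: (no moves)
Coarsest stable partition (strong bisimilarity classes):
  B0 = {u0, v0}
  B1 = {u1, v1}
  B2 = {u2, v2}
  B3 = {u3, v3}
u0 ∈ B0, v0 ∈ B0 → same block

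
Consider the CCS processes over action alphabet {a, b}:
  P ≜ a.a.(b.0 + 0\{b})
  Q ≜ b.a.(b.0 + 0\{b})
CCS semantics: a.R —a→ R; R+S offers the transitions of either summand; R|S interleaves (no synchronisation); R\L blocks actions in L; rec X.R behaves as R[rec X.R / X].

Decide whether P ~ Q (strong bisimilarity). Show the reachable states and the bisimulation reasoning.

P's transition system — 4 states:
  u0 = a.a.(b.0 + 0\{b}) → =a=> u1
  u1 = a.(b.0 + 0\{b}) → =a=> u2
  u2 = b.0 + 0\{b} → =b=> u3
  u3 = 0 → ·
Q's transition system — 4 states:
  v0 = b.a.(b.0 + 0\{b}) → =b=> v1
  v1 = a.(b.0 + 0\{b}) → =a=> v2
  v2 = b.0 + 0\{b} → =b=> v3
  v3 = 0 → ·
Bisimilarity quotient blocks:
  B0 = {u0}
  B1 = {u1, v1}
  B2 = {u2, v2}
  B3 = {u3, v3}
  B4 = {v0}
u0 ∈ B0, v0 ∈ B4 → different blocks

P ≁ Q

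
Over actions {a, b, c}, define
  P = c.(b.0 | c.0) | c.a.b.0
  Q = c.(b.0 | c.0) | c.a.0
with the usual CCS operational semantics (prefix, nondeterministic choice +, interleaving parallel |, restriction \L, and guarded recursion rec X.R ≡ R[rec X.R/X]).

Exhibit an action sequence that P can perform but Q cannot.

cab

P's transition system — 20 states:
  p0 = c.(b.0 | c.0) | c.a.b.0 → =c=> p1, =c=> p2
  p1 = b.0 | c.0 | c.a.b.0 → =b=> p3, =c=> p4, =c=> p5
  p2 = c.(b.0 | c.0) | a.b.0 → =a=> p6, =c=> p5
  p3 = 0 | c.0 | c.a.b.0 → =c=> p7, =c=> p8
  p4 = b.0 | 0 | c.a.b.0 → =b=> p7, =c=> p9
  p5 = b.0 | c.0 | a.b.0 → =a=> p10, =b=> p8, =c=> p9
  p6 = c.(b.0 | c.0) | b.0 → =b=> p11, =c=> p10
  p7 = 0 | 0 | c.a.b.0 → =c=> p12
  p8 = 0 | c.0 | a.b.0 → =a=> p13, =c=> p12
  p9 = b.0 | 0 | a.b.0 → =a=> p14, =b=> p12
  p10 = b.0 | c.0 | b.0 → =b=> p13, =b=> p15, =c=> p14
  p11 = c.(b.0 | c.0) | 0 → =c=> p15
  p12 = 0 | 0 | a.b.0 → =a=> p16
  p13 = 0 | c.0 | b.0 → =b=> p17, =c=> p16
  p14 = b.0 | 0 | b.0 → =b=> p16, =b=> p18
  p15 = b.0 | c.0 | 0 → =b=> p17, =c=> p18
  p16 = 0 | 0 | b.0 → =b=> p19
  p17 = 0 | c.0 | 0 → =c=> p19
  p18 = b.0 | 0 | 0 → =b=> p19
  p19 = 0 | 0 | 0 → ∅
Q's transition system — 15 states:
  q0 = c.(b.0 | c.0) | c.a.0 → =c=> q1, =c=> q2
  q1 = b.0 | c.0 | c.a.0 → =b=> q3, =c=> q4, =c=> q5
  q2 = c.(b.0 | c.0) | a.0 → =a=> q6, =c=> q5
  q3 = 0 | c.0 | c.a.0 → =c=> q7, =c=> q8
  q4 = b.0 | 0 | c.a.0 → =b=> q7, =c=> q9
  q5 = b.0 | c.0 | a.0 → =a=> q10, =b=> q8, =c=> q9
  q6 = c.(b.0 | c.0) | 0 → =c=> q10
  q7 = 0 | 0 | c.a.0 → =c=> q11
  q8 = 0 | c.0 | a.0 → =a=> q12, =c=> q11
  q9 = b.0 | 0 | a.0 → =a=> q13, =b=> q11
  q10 = b.0 | c.0 | 0 → =b=> q12, =c=> q13
  q11 = 0 | 0 | a.0 → =a=> q14
  q12 = 0 | c.0 | 0 → =c=> q14
  q13 = b.0 | 0 | 0 → =b=> q14
  q14 = 0 | 0 | 0 → ∅
Run σ = ⟨cab⟩ on P: start {p0}
  after c @ step 1: {p1, p2}
  after a @ step 2: {p6}
  after b @ step 3: {p11}
  P completes σ.
Run σ = ⟨cab⟩ on Q: start {q0}
  after c @ step 1: {q1, q2}
  after a @ step 2: {q6}
  after b @ step 3: ∅  — Q cannot continue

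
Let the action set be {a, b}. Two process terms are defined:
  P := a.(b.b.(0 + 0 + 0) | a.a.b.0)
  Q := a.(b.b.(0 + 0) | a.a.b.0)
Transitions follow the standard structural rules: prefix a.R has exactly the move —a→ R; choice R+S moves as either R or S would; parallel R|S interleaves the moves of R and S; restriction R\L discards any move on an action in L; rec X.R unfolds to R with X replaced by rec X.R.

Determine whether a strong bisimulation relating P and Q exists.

YES

P's transition system — 13 states:
  p0 = a.(b.b.(0 + 0 + 0) | a.a.b.0) :: ··a··> p1
  p1 = b.b.(0 + 0 + 0) | a.a.b.0 :: ··a··> p2, ··b··> p3
  p2 = b.b.(0 + 0 + 0) | a.b.0 :: ··a··> p4, ··b··> p5
  p3 = b.(0 + 0 + 0) | a.a.b.0 :: ··a··> p5, ··b··> p6
  p4 = b.b.(0 + 0 + 0) | b.0 :: ··b··> p7, ··b··> p8
  p5 = b.(0 + 0 + 0) | a.b.0 :: ··a··> p7, ··b··> p9
  p6 = (0 + 0 + 0) | a.a.b.0 :: ··a··> p9
  p7 = b.(0 + 0 + 0) | b.0 :: ··b··> p10, ··b··> p11
  p8 = b.b.(0 + 0 + 0) | 0 :: ··b··> p11
  p9 = (0 + 0 + 0) | a.b.0 :: ··a··> p10
  p10 = (0 + 0 + 0) | b.0 :: ··b··> p12
  p11 = b.(0 + 0 + 0) | 0 :: ··b··> p12
  p12 = (0 + 0 + 0) | 0 :: ∅
Q's transition system — 13 states:
  q0 = a.(b.b.(0 + 0) | a.a.b.0) :: ··a··> q1
  q1 = b.b.(0 + 0) | a.a.b.0 :: ··a··> q2, ··b··> q3
  q2 = b.b.(0 + 0) | a.b.0 :: ··a··> q4, ··b··> q5
  q3 = b.(0 + 0) | a.a.b.0 :: ··a··> q5, ··b··> q6
  q4 = b.b.(0 + 0) | b.0 :: ··b··> q7, ··b··> q8
  q5 = b.(0 + 0) | a.b.0 :: ··a··> q7, ··b··> q9
  q6 = (0 + 0) | a.a.b.0 :: ··a··> q9
  q7 = b.(0 + 0) | b.0 :: ··b··> q10, ··b··> q11
  q8 = b.b.(0 + 0) | 0 :: ··b··> q11
  q9 = (0 + 0) | a.b.0 :: ··a··> q10
  q10 = (0 + 0) | b.0 :: ··b··> q12
  q11 = b.(0 + 0) | 0 :: ··b··> q12
  q12 = (0 + 0) | 0 :: ∅
Bisimilarity quotient blocks:
  B0 = {p0, q0}
  B1 = {p1, q1}
  B2 = {p2, q2}
  B3 = {p5, q5}
  B4 = {p7, p8, q7, q8}
  B5 = {p10, p11, q10, q11}
  B6 = {p12, q12}
  B7 = {p9, q9}
  B8 = {p4, q4}
  B9 = {p3, q3}
  B10 = {p6, q6}
p0 ∈ B0, q0 ∈ B0 → same block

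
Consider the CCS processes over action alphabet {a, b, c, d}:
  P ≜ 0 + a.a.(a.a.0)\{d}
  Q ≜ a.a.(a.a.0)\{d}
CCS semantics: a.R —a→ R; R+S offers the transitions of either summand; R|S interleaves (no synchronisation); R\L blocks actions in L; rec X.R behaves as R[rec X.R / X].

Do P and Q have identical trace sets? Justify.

Reachable graph of P (5 states):
  p0 = 0 + a.a.(a.a.0)\{d} | -a-> p1
  p1 = a.(a.a.0)\{d} | -a-> p2
  p2 = (a.a.0)\{d} | -a-> p3
  p3 = (a.0)\{d} | -a-> p4
  p4 = 0\{d} | stopped
Reachable graph of Q (5 states):
  q0 = a.a.(a.a.0)\{d} | -a-> q1
  q1 = a.(a.a.0)\{d} | -a-> q2
  q2 = (a.a.0)\{d} | -a-> q3
  q3 = (a.0)\{d} | -a-> q4
  q4 = 0\{d} | stopped
Bisimilarity quotient blocks:
  B0 = {p0, q0}
  B1 = {p1, q1}
  B2 = {p2, q2}
  B3 = {p3, q3}
  B4 = {p4, q4}
p0 ∈ B0, q0 ∈ B0 → same block
Bisimilar ⇒ trace-equivalent.

YES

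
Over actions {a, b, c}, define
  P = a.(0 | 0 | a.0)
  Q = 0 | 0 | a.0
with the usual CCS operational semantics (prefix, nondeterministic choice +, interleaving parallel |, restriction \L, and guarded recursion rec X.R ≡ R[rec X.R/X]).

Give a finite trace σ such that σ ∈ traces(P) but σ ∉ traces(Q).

aa

Reachable graph of P (3 states):
  u0 = a.(0 | 0 | a.0) | --a--▸ u1
  u1 = 0 | 0 | a.0 | --a--▸ u2
  u2 = 0 | 0 | 0 | stopped
Reachable graph of Q (2 states):
  v0 = 0 | 0 | a.0 | --a--▸ v1
  v1 = 0 | 0 | 0 | stopped
Trace ⟨aa⟩ through P, begin at {u0}:
  step 1 (a): {u1}
  step 2 (a): {u2}
  ✓ P
Trace ⟨aa⟩ through Q, begin at {v0}:
  step 1 (a): {v1}
  step 2 (a): ∅ (Q stuck)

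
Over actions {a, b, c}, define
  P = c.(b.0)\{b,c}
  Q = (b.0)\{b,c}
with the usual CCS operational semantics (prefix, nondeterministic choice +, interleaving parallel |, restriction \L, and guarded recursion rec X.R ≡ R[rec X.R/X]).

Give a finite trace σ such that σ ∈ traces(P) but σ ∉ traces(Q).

Reachable graph of P (2 states):
  u0 = c.(b.0)\{b,c} :: —c→ u1
  u1 = (b.0)\{b,c} :: deadlocked
Reachable graph of Q (1 states):
  v0 = (b.0)\{b,c} :: deadlocked
Executing c from P (initial set {u0}):
  [1] c ⇒ {u1}
  — P admits the full trace.
Executing c from Q (initial set {v0}):
  [1] c ⇒ no successor for Q

c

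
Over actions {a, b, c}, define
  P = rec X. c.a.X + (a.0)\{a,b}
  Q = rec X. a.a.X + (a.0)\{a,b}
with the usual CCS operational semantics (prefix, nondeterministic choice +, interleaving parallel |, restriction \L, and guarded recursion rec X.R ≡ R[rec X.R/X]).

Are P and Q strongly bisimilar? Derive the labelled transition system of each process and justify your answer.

P ≁ Q

Reachable graph of P (2 states):
  u0 = rec X. c.a.X + (a.0)\{a,b} has moves =c=> u1
  u1 = a.(rec X. c.a.X + (a.0)\{a,b}) has moves =a=> u0
Reachable graph of Q (2 states):
  v0 = rec X. a.a.X + (a.0)\{a,b} has moves =a=> v1
  v1 = a.(rec X. a.a.X + (a.0)\{a,b}) has moves =a=> v0
Partition-refinement fixed point:
  B0 = {u0}
  B1 = {u1}
  B2 = {v0, v1}
u0 ∈ B0, v0 ∈ B2 → different blocks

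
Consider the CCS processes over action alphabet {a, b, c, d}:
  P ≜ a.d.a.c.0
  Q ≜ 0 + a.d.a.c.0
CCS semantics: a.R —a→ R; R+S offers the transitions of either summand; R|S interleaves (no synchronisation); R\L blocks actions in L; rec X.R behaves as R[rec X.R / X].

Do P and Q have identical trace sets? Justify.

traces(P) = traces(Q)

P's transition system — 5 states:
  u0 = a.d.a.c.0 has moves —a→ u1
  u1 = d.a.c.0 has moves —d→ u2
  u2 = a.c.0 has moves —a→ u3
  u3 = c.0 has moves —c→ u4
  u4 = 0 has moves deadlocked
Q's transition system — 5 states:
  v0 = 0 + a.d.a.c.0 has moves —a→ v1
  v1 = d.a.c.0 has moves —d→ v2
  v2 = a.c.0 has moves —a→ v3
  v3 = c.0 has moves —c→ v4
  v4 = 0 has moves deadlocked
Bisimilarity quotient blocks:
  B0 = {u0, v0}
  B1 = {u1, v1}
  B2 = {u2, v2}
  B3 = {u3, v3}
  B4 = {u4, v4}
u0 ∈ B0, v0 ∈ B0 → same block
Bisimilar ⇒ trace-equivalent.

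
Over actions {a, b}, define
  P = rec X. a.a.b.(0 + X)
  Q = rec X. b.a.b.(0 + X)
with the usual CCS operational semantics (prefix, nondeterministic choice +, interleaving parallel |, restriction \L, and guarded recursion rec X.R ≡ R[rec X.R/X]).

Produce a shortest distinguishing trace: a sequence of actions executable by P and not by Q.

Reachable graph of P (4 states):
  u0 = rec X. a.a.b.(0 + X) ⊢ -a-> u1
  u1 = a.b.(0 + (rec X. a.a.b.(0 + X))) ⊢ -a-> u2
  u2 = b.(0 + (rec X. a.a.b.(0 + X))) ⊢ -b-> u3
  u3 = 0 + (rec X. a.a.b.(0 + X)) ⊢ -a-> u1
Reachable graph of Q (4 states):
  v0 = rec X. b.a.b.(0 + X) ⊢ -b-> v1
  v1 = a.b.(0 + (rec X. b.a.b.(0 + X))) ⊢ -a-> v2
  v2 = b.(0 + (rec X. b.a.b.(0 + X))) ⊢ -b-> v3
  v3 = 0 + (rec X. b.a.b.(0 + X)) ⊢ -b-> v1
Executing a from P (initial set {u0}):
  step 1 (a): {u1}
  ✓ P
Executing a from Q (initial set {v0}):
  step 1 (a): ∅  — Q cannot continue

a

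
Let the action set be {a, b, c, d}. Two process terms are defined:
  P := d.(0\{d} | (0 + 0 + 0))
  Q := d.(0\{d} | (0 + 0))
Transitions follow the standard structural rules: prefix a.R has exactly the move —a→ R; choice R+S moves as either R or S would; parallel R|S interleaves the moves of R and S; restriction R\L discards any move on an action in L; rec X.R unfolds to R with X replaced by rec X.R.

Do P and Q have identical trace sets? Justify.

LTS(P): 2 reachable states
  s0 = d.(0\{d} | (0 + 0 + 0)) ⊢ =d=> s1
  s1 = 0\{d} | (0 + 0 + 0) ⊢ ·
LTS(Q): 2 reachable states
  t0 = d.(0\{d} | (0 + 0)) ⊢ =d=> t1
  t1 = 0\{d} | (0 + 0) ⊢ ·
Bisimilarity quotient blocks:
  B0 = {s0, t0}
  B1 = {s1, t1}
s0 ∈ B0, t0 ∈ B0 → same block
Bisimilar ⇒ trace-equivalent.

traces(P) = traces(Q)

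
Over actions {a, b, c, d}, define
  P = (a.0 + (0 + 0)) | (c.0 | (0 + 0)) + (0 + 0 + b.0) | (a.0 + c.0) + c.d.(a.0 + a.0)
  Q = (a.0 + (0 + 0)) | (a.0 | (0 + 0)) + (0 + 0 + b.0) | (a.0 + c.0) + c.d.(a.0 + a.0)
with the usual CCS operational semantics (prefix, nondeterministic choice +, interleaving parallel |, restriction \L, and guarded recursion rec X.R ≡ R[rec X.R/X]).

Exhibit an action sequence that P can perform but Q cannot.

P's transition system — 10 states:
  u0 = (a.0 + (0 + 0)) | (c.0 | (0 + 0)) + (0 + 0 + b.0) | (a.0 + c.0) + c.d.(a.0 + a.0) ⊢ —a→ u1, —a→ u2, —b→ u3, —c→ u1, —c→ u4, —c→ u5
  u1 = (0 + 0 + b.0) | 0 ⊢ —b→ u6
  u2 = 0 | (c.0 | (0 + 0)) ⊢ —c→ u7
  u3 = 0 | (a.0 + c.0) ⊢ —a→ u6, —c→ u6
  u4 = (a.0 + (0 + 0)) | (0 | (0 + 0)) ⊢ —a→ u7
  u5 = d.(a.0 + a.0) ⊢ —d→ u8
  u6 = 0 | 0 ⊢ ·
  u7 = 0 | (0 | (0 + 0)) ⊢ ·
  u8 = a.0 + a.0 ⊢ —a→ u9
  u9 = 0 ⊢ ·
Q's transition system — 10 states:
  v0 = (a.0 + (0 + 0)) | (a.0 | (0 + 0)) + (0 + 0 + b.0) | (a.0 + c.0) + c.d.(a.0 + a.0) ⊢ —a→ v1, —a→ v2, —a→ v3, —b→ v4, —c→ v1, —c→ v5
  v1 = (0 + 0 + b.0) | 0 ⊢ —b→ v6
  v2 = (a.0 + (0 + 0)) | (0 | (0 + 0)) ⊢ —a→ v7
  v3 = 0 | (a.0 | (0 + 0)) ⊢ —a→ v7
  v4 = 0 | (a.0 + c.0) ⊢ —a→ v6, —c→ v6
  v5 = d.(a.0 + a.0) ⊢ —d→ v8
  v6 = 0 | 0 ⊢ ·
  v7 = 0 | (0 | (0 + 0)) ⊢ ·
  v8 = a.0 + a.0 ⊢ —a→ v9
  v9 = 0 ⊢ ·
Executing ac from P (initial set {u0}):
  after a @ step 1: {u1, u2}
  after c @ step 2: {u7}
  — P admits the full trace.
Executing ac from Q (initial set {v0}):
  after a @ step 1: {v1, v2, v3}
  after c @ step 2: no successor for Q

ac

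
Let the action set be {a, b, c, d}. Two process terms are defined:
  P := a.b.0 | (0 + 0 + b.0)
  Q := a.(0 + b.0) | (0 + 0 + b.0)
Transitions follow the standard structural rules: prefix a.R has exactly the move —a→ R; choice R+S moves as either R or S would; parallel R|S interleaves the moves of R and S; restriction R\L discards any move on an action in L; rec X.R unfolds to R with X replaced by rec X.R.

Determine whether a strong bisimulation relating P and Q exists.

bisimilar

P's transition system — 6 states:
  p0 = a.b.0 | (0 + 0 + b.0) ⊢ —a→ p1, —b→ p2
  p1 = b.0 | (0 + 0 + b.0) ⊢ —b→ p3, —b→ p4
  p2 = a.b.0 | 0 ⊢ —a→ p4
  p3 = 0 | (0 + 0 + b.0) ⊢ —b→ p5
  p4 = b.0 | 0 ⊢ —b→ p5
  p5 = 0 | 0 ⊢ ∅
Q's transition system — 6 states:
  q0 = a.(0 + b.0) | (0 + 0 + b.0) ⊢ —a→ q1, —b→ q2
  q1 = (0 + b.0) | (0 + 0 + b.0) ⊢ —b→ q3, —b→ q4
  q2 = a.(0 + b.0) | 0 ⊢ —a→ q3
  q3 = (0 + b.0) | 0 ⊢ —b→ q5
  q4 = 0 | (0 + 0 + b.0) ⊢ —b→ q5
  q5 = 0 | 0 ⊢ ∅
Coarsest stable partition (strong bisimilarity classes):
  B0 = {p0, q0}
  B1 = {p1, q1}
  B2 = {p3, p4, q3, q4}
  B3 = {p5, q5}
  B4 = {p2, q2}
p0 ∈ B0, q0 ∈ B0 → same block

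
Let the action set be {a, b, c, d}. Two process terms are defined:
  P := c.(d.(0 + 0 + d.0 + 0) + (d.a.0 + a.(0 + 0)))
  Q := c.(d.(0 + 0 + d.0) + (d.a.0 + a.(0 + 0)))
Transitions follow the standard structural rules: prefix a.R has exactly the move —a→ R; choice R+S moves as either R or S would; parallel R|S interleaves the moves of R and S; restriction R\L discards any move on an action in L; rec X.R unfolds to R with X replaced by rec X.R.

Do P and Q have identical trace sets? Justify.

P's transition system — 6 states:
  p0 = c.(d.(0 + 0 + d.0 + 0) + (d.a.0 + a.(0 + 0))) ⊢ —c→ p1
  p1 = d.(0 + 0 + d.0 + 0) + (d.a.0 + a.(0 + 0)) ⊢ —a→ p2, —d→ p3, —d→ p4
  p2 = 0 + 0 ⊢ ∅
  p3 = 0 + 0 + d.0 + 0 ⊢ —d→ p5
  p4 = a.0 ⊢ —a→ p5
  p5 = 0 ⊢ ∅
Q's transition system — 6 states:
  q0 = c.(d.(0 + 0 + d.0) + (d.a.0 + a.(0 + 0))) ⊢ —c→ q1
  q1 = d.(0 + 0 + d.0) + (d.a.0 + a.(0 + 0)) ⊢ —a→ q2, —d→ q3, —d→ q4
  q2 = 0 + 0 ⊢ ∅
  q3 = 0 + 0 + d.0 ⊢ —d→ q5
  q4 = a.0 ⊢ —a→ q5
  q5 = 0 ⊢ ∅
Coarsest stable partition (strong bisimilarity classes):
  B0 = {p0, q0}
  B1 = {p1, q1}
  B2 = {p3, q3}
  B3 = {p2, p5, q2, q5}
  B4 = {p4, q4}
p0 ∈ B0, q0 ∈ B0 → same block
Bisimilar ⇒ trace-equivalent.

trace-equivalent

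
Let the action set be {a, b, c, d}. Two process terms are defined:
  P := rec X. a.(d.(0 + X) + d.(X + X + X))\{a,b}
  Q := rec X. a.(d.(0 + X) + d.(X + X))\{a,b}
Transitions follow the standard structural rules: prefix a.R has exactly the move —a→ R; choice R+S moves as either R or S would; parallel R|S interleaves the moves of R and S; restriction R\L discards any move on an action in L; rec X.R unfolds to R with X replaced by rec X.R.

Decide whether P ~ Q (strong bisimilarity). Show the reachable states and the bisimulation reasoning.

LTS(P): 4 reachable states
  m0 = rec X. a.(d.(0 + X) + d.(X + X + X))\{a,b} ⊢ =a=> m1
  m1 = (d.(0 + (rec X. a.(d.(0 + X) + d.(X + X + X))\{a,b})) + d.((rec X. a.(d.(0 + X) + d.(X + X + X))\{a,b}) + (rec X. a.(d.(0 + X) + d.(X + X + X))\{a,b}) + (rec X. a.(d.(0 + X) + d.(X + X + X))\{a,b})))\{a,b} ⊢ =d=> m2, =d=> m3
  m2 = ((rec X. a.(d.(0 + X) + d.(X + X + X))\{a,b}) + (rec X. a.(d.(0 + X) + d.(X + X + X))\{a,b}) + (rec X. a.(d.(0 + X) + d.(X + X + X))\{a,b}))\{a,b} ⊢ ∅
  m3 = (0 + (rec X. a.(d.(0 + X) + d.(X + X + X))\{a,b}))\{a,b} ⊢ ∅
LTS(Q): 4 reachable states
  n0 = rec X. a.(d.(0 + X) + d.(X + X))\{a,b} ⊢ =a=> n1
  n1 = (d.(0 + (rec X. a.(d.(0 + X) + d.(X + X))\{a,b})) + d.((rec X. a.(d.(0 + X) + d.(X + X))\{a,b}) + (rec X. a.(d.(0 + X) + d.(X + X))\{a,b})))\{a,b} ⊢ =d=> n2, =d=> n3
  n2 = ((rec X. a.(d.(0 + X) + d.(X + X))\{a,b}) + (rec X. a.(d.(0 + X) + d.(X + X))\{a,b}))\{a,b} ⊢ ∅
  n3 = (0 + (rec X. a.(d.(0 + X) + d.(X + X))\{a,b}))\{a,b} ⊢ ∅
Partition-refinement fixed point:
  B0 = {m0, n0}
  B1 = {m1, n1}
  B2 = {m2, m3, n2, n3}
m0 ∈ B0, n0 ∈ B0 → same block

bisimilar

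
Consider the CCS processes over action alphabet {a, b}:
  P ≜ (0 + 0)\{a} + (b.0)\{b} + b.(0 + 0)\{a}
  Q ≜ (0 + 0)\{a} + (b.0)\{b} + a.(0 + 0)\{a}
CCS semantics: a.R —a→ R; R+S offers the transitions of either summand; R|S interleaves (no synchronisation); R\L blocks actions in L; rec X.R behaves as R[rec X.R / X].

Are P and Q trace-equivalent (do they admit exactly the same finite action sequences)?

trace-distinct — witness ⟨b⟩

P's transition system — 2 states:
  p0 = (0 + 0)\{a} + (b.0)\{b} + b.(0 + 0)\{a} has moves -b-> p1
  p1 = (0 + 0)\{a} has moves stopped
Q's transition system — 2 states:
  q0 = (0 + 0)\{a} + (b.0)\{b} + a.(0 + 0)\{a} has moves -a-> q1
  q1 = (0 + 0)\{a} has moves stopped
Run σ = ⟨b⟩ on P: start {p0}
  after b @ step 1: {p1}
  P completes σ.
Run σ = ⟨b⟩ on Q: start {q0}
  after b @ step 1: no successor for Q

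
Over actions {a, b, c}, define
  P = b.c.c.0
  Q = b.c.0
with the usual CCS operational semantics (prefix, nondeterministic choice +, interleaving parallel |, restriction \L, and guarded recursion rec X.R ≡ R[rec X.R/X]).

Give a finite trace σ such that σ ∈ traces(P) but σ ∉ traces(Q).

P's transition system — 4 states:
  p0 = b.c.c.0 has moves -b-> p1
  p1 = c.c.0 has moves -c-> p2
  p2 = c.0 has moves -c-> p3
  p3 = 0 has moves stopped
Q's transition system — 3 states:
  q0 = b.c.0 has moves -b-> q1
  q1 = c.0 has moves -c-> q2
  q2 = 0 has moves stopped
Run σ = ⟨bcc⟩ on P: start {p0}
  [1] b ⇒ {p1}
  [2] c ⇒ {p2}
  [3] c ⇒ {p3}
  ✓ P
Run σ = ⟨bcc⟩ on Q: start {q0}
  [1] b ⇒ {q1}
  [2] c ⇒ {q2}
  [3] c ⇒ ∅  — Q cannot continue

bcc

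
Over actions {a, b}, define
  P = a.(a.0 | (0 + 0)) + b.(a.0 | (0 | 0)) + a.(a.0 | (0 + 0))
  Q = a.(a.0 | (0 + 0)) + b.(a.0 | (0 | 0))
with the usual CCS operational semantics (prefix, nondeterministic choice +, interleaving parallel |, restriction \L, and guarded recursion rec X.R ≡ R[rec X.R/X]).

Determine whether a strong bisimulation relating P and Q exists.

P ~ Q

LTS(P): 5 reachable states
  p0 = a.(a.0 | (0 + 0)) + b.(a.0 | (0 | 0)) + a.(a.0 | (0 + 0)) → -a-> p1, -b-> p2
  p1 = a.0 | (0 + 0) → -a-> p3
  p2 = a.0 | (0 | 0) → -a-> p4
  p3 = 0 | (0 + 0) → deadlocked
  p4 = 0 | (0 | 0) → deadlocked
LTS(Q): 5 reachable states
  q0 = a.(a.0 | (0 + 0)) + b.(a.0 | (0 | 0)) → -a-> q1, -b-> q2
  q1 = a.0 | (0 + 0) → -a-> q3
  q2 = a.0 | (0 | 0) → -a-> q4
  q3 = 0 | (0 + 0) → deadlocked
  q4 = 0 | (0 | 0) → deadlocked
Partition-refinement fixed point:
  B0 = {p0, q0}
  B1 = {p1, p2, q1, q2}
  B2 = {p3, p4, q3, q4}
p0 ∈ B0, q0 ∈ B0 → same block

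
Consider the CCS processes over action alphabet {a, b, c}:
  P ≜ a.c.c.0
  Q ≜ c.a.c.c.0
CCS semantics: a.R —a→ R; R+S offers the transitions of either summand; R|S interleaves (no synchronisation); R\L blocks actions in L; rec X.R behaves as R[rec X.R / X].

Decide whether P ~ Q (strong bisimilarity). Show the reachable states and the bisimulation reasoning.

Reachable graph of P (4 states):
  m0 = a.c.c.0 has moves =a=> m1
  m1 = c.c.0 has moves =c=> m2
  m2 = c.0 has moves =c=> m3
  m3 = 0 has moves stopped
Reachable graph of Q (5 states):
  n0 = c.a.c.c.0 has moves =c=> n1
  n1 = a.c.c.0 has moves =a=> n2
  n2 = c.c.0 has moves =c=> n3
  n3 = c.0 has moves =c=> n4
  n4 = 0 has moves stopped
Bisimilarity quotient blocks:
  B0 = {m0, n1}
  B1 = {m1, n2}
  B2 = {m2, n3}
  B3 = {m3, n4}
  B4 = {n0}
m0 ∈ B0, n0 ∈ B4 → different blocks

P ≁ Q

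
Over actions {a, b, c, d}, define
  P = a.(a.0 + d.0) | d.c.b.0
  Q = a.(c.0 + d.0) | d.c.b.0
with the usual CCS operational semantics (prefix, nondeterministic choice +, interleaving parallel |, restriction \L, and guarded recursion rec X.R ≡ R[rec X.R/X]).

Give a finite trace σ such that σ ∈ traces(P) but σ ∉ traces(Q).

P's transition system — 12 states:
  s0 = a.(a.0 + d.0) | d.c.b.0 has moves --a--▸ s1, --d--▸ s2
  s1 = (a.0 + d.0) | d.c.b.0 has moves --a--▸ s3, --d--▸ s3, --d--▸ s4
  s2 = a.(a.0 + d.0) | c.b.0 has moves --a--▸ s4, --c--▸ s5
  s3 = 0 | d.c.b.0 has moves --d--▸ s6
  s4 = (a.0 + d.0) | c.b.0 has moves --a--▸ s6, --c--▸ s7, --d--▸ s6
  s5 = a.(a.0 + d.0) | b.0 has moves --a--▸ s7, --b--▸ s8
  s6 = 0 | c.b.0 has moves --c--▸ s9
  s7 = (a.0 + d.0) | b.0 has moves --a--▸ s9, --b--▸ s10, --d--▸ s9
  s8 = a.(a.0 + d.0) | 0 has moves --a--▸ s10
  s9 = 0 | b.0 has moves --b--▸ s11
  s10 = (a.0 + d.0) | 0 has moves --a--▸ s11, --d--▸ s11
  s11 = 0 | 0 has moves stopped
Q's transition system — 12 states:
  t0 = a.(c.0 + d.0) | d.c.b.0 has moves --a--▸ t1, --d--▸ t2
  t1 = (c.0 + d.0) | d.c.b.0 has moves --c--▸ t3, --d--▸ t3, --d--▸ t4
  t2 = a.(c.0 + d.0) | c.b.0 has moves --a--▸ t4, --c--▸ t5
  t3 = 0 | d.c.b.0 has moves --d--▸ t6
  t4 = (c.0 + d.0) | c.b.0 has moves --c--▸ t6, --c--▸ t7, --d--▸ t6
  t5 = a.(c.0 + d.0) | b.0 has moves --a--▸ t7, --b--▸ t8
  t6 = 0 | c.b.0 has moves --c--▸ t9
  t7 = (c.0 + d.0) | b.0 has moves --b--▸ t10, --c--▸ t9, --d--▸ t9
  t8 = a.(c.0 + d.0) | 0 has moves --a--▸ t10
  t9 = 0 | b.0 has moves --b--▸ t11
  t10 = (c.0 + d.0) | 0 has moves --c--▸ t11, --d--▸ t11
  t11 = 0 | 0 has moves stopped
Trace ⟨aa⟩ through P, begin at {s0}:
  [1] a ⇒ {s1}
  [2] a ⇒ {s3}
  P completes σ.
Trace ⟨aa⟩ through Q, begin at {t0}:
  [1] a ⇒ {t1}
  [2] a ⇒ ∅  — Q cannot continue

aa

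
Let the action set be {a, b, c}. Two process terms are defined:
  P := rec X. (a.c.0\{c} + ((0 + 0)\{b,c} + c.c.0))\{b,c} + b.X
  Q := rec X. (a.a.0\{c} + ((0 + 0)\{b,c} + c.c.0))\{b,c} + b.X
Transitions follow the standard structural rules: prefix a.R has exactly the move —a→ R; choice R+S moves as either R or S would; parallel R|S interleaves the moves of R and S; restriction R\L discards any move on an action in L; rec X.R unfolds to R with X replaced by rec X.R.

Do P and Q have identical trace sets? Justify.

Reachable graph of P (2 states):
  u0 = rec X. (a.c.0\{c} + ((0 + 0)\{b,c} + c.c.0))\{b,c} + b.X ⊢ ··a··> u1, ··b··> u0
  u1 = (c.0\{c})\{b,c} ⊢ ·
Reachable graph of Q (3 states):
  v0 = rec X. (a.a.0\{c} + ((0 + 0)\{b,c} + c.c.0))\{b,c} + b.X ⊢ ··a··> v1, ··b··> v0
  v1 = (a.0\{c})\{b,c} ⊢ ··a··> v2
  v2 = 0\{c}\{b,c} ⊢ ·
Trace ⟨aa⟩ through Q, begin at {v0}:
  after a @ step 1: {v1}
  after a @ step 2: {v2}
  Q completes σ.
Trace ⟨aa⟩ through P, begin at {u0}:
  after a @ step 1: {u1}
  after a @ step 2: ∅ (P stuck)

trace-distinct — witness ⟨aa⟩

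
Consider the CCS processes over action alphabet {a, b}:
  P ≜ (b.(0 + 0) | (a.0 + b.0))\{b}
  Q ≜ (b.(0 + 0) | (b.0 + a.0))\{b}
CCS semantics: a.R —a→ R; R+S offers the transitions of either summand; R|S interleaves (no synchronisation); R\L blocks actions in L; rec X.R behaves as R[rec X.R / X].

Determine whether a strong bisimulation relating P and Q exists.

P's transition system — 2 states:
  p0 = (b.(0 + 0) | (a.0 + b.0))\{b} has moves --a--▸ p1
  p1 = (b.(0 + 0) | 0)\{b} has moves ·
Q's transition system — 2 states:
  q0 = (b.(0 + 0) | (b.0 + a.0))\{b} has moves --a--▸ q1
  q1 = (b.(0 + 0) | 0)\{b} has moves ·
Partition-refinement fixed point:
  B0 = {p0, q0}
  B1 = {p1, q1}
p0 ∈ B0, q0 ∈ B0 → same block

bisimilar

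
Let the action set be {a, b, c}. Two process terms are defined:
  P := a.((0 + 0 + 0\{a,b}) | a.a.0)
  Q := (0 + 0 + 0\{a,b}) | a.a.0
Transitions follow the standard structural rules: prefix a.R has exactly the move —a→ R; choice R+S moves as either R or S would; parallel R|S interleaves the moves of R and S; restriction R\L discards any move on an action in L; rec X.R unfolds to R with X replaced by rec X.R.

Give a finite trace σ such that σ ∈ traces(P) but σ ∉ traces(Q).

P's transition system — 4 states:
  p0 = a.((0 + 0 + 0\{a,b}) | a.a.0) ⊢ ··a··> p1
  p1 = (0 + 0 + 0\{a,b}) | a.a.0 ⊢ ··a··> p2
  p2 = (0 + 0 + 0\{a,b}) | a.0 ⊢ ··a··> p3
  p3 = (0 + 0 + 0\{a,b}) | 0 ⊢ ∅
Q's transition system — 3 states:
  q0 = (0 + 0 + 0\{a,b}) | a.a.0 ⊢ ··a··> q1
  q1 = (0 + 0 + 0\{a,b}) | a.0 ⊢ ··a··> q2
  q2 = (0 + 0 + 0\{a,b}) | 0 ⊢ ∅
Run σ = ⟨aaa⟩ on P: start {p0}
  after a @ step 1: {p1}
  after a @ step 2: {p2}
  after a @ step 3: {p3}
  — P admits the full trace.
Run σ = ⟨aaa⟩ on Q: start {q0}
  after a @ step 1: {q1}
  after a @ step 2: {q2}
  after a @ step 3: no successor for Q

aaa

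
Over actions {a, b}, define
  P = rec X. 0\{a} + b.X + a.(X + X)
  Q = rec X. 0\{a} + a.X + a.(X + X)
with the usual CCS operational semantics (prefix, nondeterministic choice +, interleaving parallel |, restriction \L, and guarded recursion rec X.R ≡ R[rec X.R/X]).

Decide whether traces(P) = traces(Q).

NO — witness ⟨b⟩

P's transition system — 2 states:
  p0 = rec X. 0\{a} + b.X + a.(X + X) :: ··a··> p1, ··b··> p0
  p1 = (rec X. 0\{a} + b.X + a.(X + X)) + (rec X. 0\{a} + b.X + a.(X + X)) :: ··a··> p1, ··b··> p0
Q's transition system — 2 states:
  q0 = rec X. 0\{a} + a.X + a.(X + X) :: ··a··> q0, ··a··> q1
  q1 = (rec X. 0\{a} + a.X + a.(X + X)) + (rec X. 0\{a} + a.X + a.(X + X)) :: ··a··> q0, ··a··> q1
Executing b from P (initial set {p0}):
  [1] b ⇒ {p0}
  P completes σ.
Executing b from Q (initial set {q0}):
  [1] b ⇒ ∅  — Q cannot continue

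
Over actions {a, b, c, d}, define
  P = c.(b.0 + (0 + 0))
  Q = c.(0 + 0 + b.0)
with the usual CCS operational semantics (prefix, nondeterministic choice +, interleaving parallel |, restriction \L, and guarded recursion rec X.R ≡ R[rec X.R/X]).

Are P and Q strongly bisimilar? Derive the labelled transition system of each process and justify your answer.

P ~ Q

P's transition system — 3 states:
  m0 = c.(b.0 + (0 + 0)) → --c--▸ m1
  m1 = b.0 + (0 + 0) → --b--▸ m2
  m2 = 0 → ∅
Q's transition system — 3 states:
  n0 = c.(0 + 0 + b.0) → --c--▸ n1
  n1 = 0 + 0 + b.0 → --b--▸ n2
  n2 = 0 → ∅
Bisimilarity quotient blocks:
  B0 = {m0, n0}
  B1 = {m1, n1}
  B2 = {m2, n2}
m0 ∈ B0, n0 ∈ B0 → same block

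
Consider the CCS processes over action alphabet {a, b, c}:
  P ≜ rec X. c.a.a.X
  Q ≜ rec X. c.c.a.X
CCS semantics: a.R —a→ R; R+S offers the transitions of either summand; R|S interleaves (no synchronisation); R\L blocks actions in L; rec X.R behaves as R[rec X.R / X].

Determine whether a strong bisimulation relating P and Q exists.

Reachable graph of P (3 states):
  p0 = rec X. c.a.a.X → ··c··> p1
  p1 = a.a.(rec X. c.a.a.X) → ··a··> p2
  p2 = a.(rec X. c.a.a.X) → ··a··> p0
Reachable graph of Q (3 states):
  q0 = rec X. c.c.a.X → ··c··> q1
  q1 = c.a.(rec X. c.c.a.X) → ··c··> q2
  q2 = a.(rec X. c.c.a.X) → ··a··> q0
Coarsest stable partition (strong bisimilarity classes):
  B0 = {p0}
  B1 = {p1}
  B2 = {p2}
  B3 = {q0}
  B4 = {q1}
  B5 = {q2}
p0 ∈ B0, q0 ∈ B3 → different blocks

not bisimilar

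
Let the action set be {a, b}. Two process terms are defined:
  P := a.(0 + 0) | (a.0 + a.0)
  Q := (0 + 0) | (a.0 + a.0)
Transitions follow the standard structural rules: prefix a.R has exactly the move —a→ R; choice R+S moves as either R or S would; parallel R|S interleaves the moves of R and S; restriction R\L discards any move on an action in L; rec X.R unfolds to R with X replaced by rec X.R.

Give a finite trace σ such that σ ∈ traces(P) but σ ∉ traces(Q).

aa

LTS(P): 4 reachable states
  u0 = a.(0 + 0) | (a.0 + a.0) → =a=> u1, =a=> u2
  u1 = (0 + 0) | (a.0 + a.0) → =a=> u3
  u2 = a.(0 + 0) | 0 → =a=> u3
  u3 = (0 + 0) | 0 → deadlocked
LTS(Q): 2 reachable states
  v0 = (0 + 0) | (a.0 + a.0) → =a=> v1
  v1 = (0 + 0) | 0 → deadlocked
Run σ = ⟨aa⟩ on P: start {u0}
  after a @ step 1: {u1, u2}
  after a @ step 2: {u3}
  ✓ P
Run σ = ⟨aa⟩ on Q: start {v0}
  after a @ step 1: {v1}
  after a @ step 2: no successor for Q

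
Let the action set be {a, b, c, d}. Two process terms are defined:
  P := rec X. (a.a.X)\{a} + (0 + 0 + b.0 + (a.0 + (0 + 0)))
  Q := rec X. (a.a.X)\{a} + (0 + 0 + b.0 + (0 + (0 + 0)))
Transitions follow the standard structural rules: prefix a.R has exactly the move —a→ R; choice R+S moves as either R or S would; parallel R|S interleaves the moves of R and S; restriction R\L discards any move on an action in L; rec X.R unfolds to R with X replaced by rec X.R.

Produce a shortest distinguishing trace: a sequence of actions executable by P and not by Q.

Reachable graph of P (2 states):
  m0 = rec X. (a.a.X)\{a} + (0 + 0 + b.0 + (a.0 + (0 + 0))) | --a--▸ m1, --b--▸ m1
  m1 = 0 | ·
Reachable graph of Q (2 states):
  n0 = rec X. (a.a.X)\{a} + (0 + 0 + b.0 + (0 + (0 + 0))) | --b--▸ n1
  n1 = 0 | ·
Executing a from P (initial set {m0}):
  after a @ step 1: {m1}
  ✓ P
Executing a from Q (initial set {n0}):
  after a @ step 1: ∅  — Q cannot continue

a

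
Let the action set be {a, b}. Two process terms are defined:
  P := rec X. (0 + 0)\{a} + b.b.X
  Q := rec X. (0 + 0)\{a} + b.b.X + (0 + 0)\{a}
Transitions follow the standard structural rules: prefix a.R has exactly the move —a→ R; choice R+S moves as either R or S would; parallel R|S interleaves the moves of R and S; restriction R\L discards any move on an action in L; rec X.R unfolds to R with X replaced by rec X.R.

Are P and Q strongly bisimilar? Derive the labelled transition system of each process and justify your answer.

bisimilar

Reachable graph of P (2 states):
  s0 = rec X. (0 + 0)\{a} + b.b.X ⊢ =b=> s1
  s1 = b.(rec X. (0 + 0)\{a} + b.b.X) ⊢ =b=> s0
Reachable graph of Q (2 states):
  t0 = rec X. (0 + 0)\{a} + b.b.X + (0 + 0)\{a} ⊢ =b=> t1
  t1 = b.(rec X. (0 + 0)\{a} + b.b.X + (0 + 0)\{a}) ⊢ =b=> t0
Coarsest stable partition (strong bisimilarity classes):
  B0 = {s0, s1, t0, t1}
s0 ∈ B0, t0 ∈ B0 → same block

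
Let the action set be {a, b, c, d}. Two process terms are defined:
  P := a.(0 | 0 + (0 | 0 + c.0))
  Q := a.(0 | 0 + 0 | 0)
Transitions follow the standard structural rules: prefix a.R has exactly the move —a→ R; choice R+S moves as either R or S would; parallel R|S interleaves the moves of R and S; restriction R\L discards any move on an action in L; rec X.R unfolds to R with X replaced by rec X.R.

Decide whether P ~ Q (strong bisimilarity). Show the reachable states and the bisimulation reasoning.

not bisimilar

Reachable graph of P (3 states):
  m0 = a.(0 | 0 + (0 | 0 + c.0)) → —a→ m1
  m1 = 0 | 0 + (0 | 0 + c.0) → —c→ m2
  m2 = 0 → ∅
Reachable graph of Q (2 states):
  n0 = a.(0 | 0 + 0 | 0) → —a→ n1
  n1 = 0 | 0 + 0 | 0 → ∅
Partition-refinement fixed point:
  B0 = {m0}
  B1 = {m1}
  B2 = {m2, n1}
  B3 = {n0}
m0 ∈ B0, n0 ∈ B3 → different blocks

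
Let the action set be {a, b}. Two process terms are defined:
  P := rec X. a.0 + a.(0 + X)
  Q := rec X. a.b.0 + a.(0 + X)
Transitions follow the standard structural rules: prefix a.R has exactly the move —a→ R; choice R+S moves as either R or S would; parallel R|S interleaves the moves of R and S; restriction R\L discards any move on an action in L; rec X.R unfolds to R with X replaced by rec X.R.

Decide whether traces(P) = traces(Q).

NO — witness ⟨ab⟩

LTS(P): 3 reachable states
  s0 = rec X. a.0 + a.(0 + X) ⊢ -a-> s1, -a-> s2
  s1 = 0 ⊢ ∅
  s2 = 0 + (rec X. a.0 + a.(0 + X)) ⊢ -a-> s1, -a-> s2
LTS(Q): 4 reachable states
  t0 = rec X. a.b.0 + a.(0 + X) ⊢ -a-> t1, -a-> t2
  t1 = 0 + (rec X. a.b.0 + a.(0 + X)) ⊢ -a-> t1, -a-> t2
  t2 = b.0 ⊢ -b-> t3
  t3 = 0 ⊢ ∅
Trace ⟨ab⟩ through Q, begin at {t0}:
  step 1 (a): {t1, t2}
  step 2 (b): {t3}
  — Q admits the full trace.
Trace ⟨ab⟩ through P, begin at {s0}:
  step 1 (a): {s1, s2}
  step 2 (b): no successor for P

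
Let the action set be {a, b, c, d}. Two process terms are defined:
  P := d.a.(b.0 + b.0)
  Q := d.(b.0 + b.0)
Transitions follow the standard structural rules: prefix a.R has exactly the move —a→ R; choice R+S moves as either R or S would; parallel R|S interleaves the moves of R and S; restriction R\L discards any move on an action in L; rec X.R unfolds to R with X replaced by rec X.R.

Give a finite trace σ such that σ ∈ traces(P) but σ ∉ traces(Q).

da

LTS(P): 4 reachable states
  s0 = d.a.(b.0 + b.0) has moves --d--▸ s1
  s1 = a.(b.0 + b.0) has moves --a--▸ s2
  s2 = b.0 + b.0 has moves --b--▸ s3
  s3 = 0 has moves deadlocked
LTS(Q): 3 reachable states
  t0 = d.(b.0 + b.0) has moves --d--▸ t1
  t1 = b.0 + b.0 has moves --b--▸ t2
  t2 = 0 has moves deadlocked
Run σ = ⟨da⟩ on P: start {s0}
  step 1 (d): {s1}
  step 2 (a): {s2}
  ✓ P
Run σ = ⟨da⟩ on Q: start {t0}
  step 1 (d): {t1}
  step 2 (a): ∅ (Q stuck)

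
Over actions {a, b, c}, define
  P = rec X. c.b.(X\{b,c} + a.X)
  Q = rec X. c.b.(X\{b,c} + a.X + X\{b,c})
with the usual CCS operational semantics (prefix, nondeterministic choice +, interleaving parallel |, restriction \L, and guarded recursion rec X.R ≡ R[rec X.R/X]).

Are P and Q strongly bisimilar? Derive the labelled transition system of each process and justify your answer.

P's transition system — 3 states:
  u0 = rec X. c.b.(X\{b,c} + a.X) has moves —c→ u1
  u1 = b.((rec X. c.b.(X\{b,c} + a.X))\{b,c} + a.(rec X. c.b.(X\{b,c} + a.X))) has moves —b→ u2
  u2 = (rec X. c.b.(X\{b,c} + a.X))\{b,c} + a.(rec X. c.b.(X\{b,c} + a.X)) has moves —a→ u0
Q's transition system — 3 states:
  v0 = rec X. c.b.(X\{b,c} + a.X + X\{b,c}) has moves —c→ v1
  v1 = b.((rec X. c.b.(X\{b,c} + a.X + X\{b,c}))\{b,c} + a.(rec X. c.b.(X\{b,c} + a.X + X\{b,c})) + (rec X. c.b.(X\{b,c} + a.X + X\{b,c}))\{b,c}) has moves —b→ v2
  v2 = (rec X. c.b.(X\{b,c} + a.X + X\{b,c}))\{b,c} + a.(rec X. c.b.(X\{b,c} + a.X + X\{b,c})) + (rec X. c.b.(X\{b,c} + a.X + X\{b,c}))\{b,c} has moves —a→ v0
Bisimilarity quotient blocks:
  B0 = {u0, v0}
  B1 = {u1, v1}
  B2 = {u2, v2}
u0 ∈ B0, v0 ∈ B0 → same block

P ~ Q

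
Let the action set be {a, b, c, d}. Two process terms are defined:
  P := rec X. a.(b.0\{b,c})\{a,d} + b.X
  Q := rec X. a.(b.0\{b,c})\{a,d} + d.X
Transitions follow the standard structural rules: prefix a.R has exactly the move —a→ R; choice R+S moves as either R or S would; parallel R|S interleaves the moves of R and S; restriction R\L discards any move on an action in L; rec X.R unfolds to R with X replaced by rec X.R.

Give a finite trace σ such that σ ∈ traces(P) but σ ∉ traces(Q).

b

LTS(P): 3 reachable states
  u0 = rec X. a.(b.0\{b,c})\{a,d} + b.X | -a-> u1, -b-> u0
  u1 = (b.0\{b,c})\{a,d} | -b-> u2
  u2 = 0\{b,c}\{a,d} | ·
LTS(Q): 3 reachable states
  v0 = rec X. a.(b.0\{b,c})\{a,d} + d.X | -a-> v1, -d-> v0
  v1 = (b.0\{b,c})\{a,d} | -b-> v2
  v2 = 0\{b,c}\{a,d} | ·
Trace ⟨b⟩ through P, begin at {u0}:
  after b @ step 1: {u0}
  ✓ P
Trace ⟨b⟩ through Q, begin at {v0}:
  after b @ step 1: ∅ (Q stuck)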